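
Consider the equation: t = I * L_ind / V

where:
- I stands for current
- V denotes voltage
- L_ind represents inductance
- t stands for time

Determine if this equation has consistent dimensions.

Yes

I (current) has dimensions [I].
V (voltage) has dimensions [I^-1 L^2 M T^-3].
L_ind (inductance) has dimensions [I^-2 L^2 M T^-2].
t (time) has dimensions [T].

Left side: [T]
Right side: [T]

Both sides have the same dimensions, so the equation is dimensionally consistent.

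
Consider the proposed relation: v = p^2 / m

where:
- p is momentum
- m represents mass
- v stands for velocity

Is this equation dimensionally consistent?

No

p (momentum) has dimensions [L M T^-1].
m (mass) has dimensions [M].
v (velocity) has dimensions [L T^-1].

Left side: [L T^-1]
Right side: [L^2 M T^-2]

The two sides have different dimensions, so the equation is NOT dimensionally consistent.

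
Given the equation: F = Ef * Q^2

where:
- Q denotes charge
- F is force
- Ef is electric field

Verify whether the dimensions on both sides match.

No

Q (charge) has dimensions [I T].
F (force) has dimensions [L M T^-2].
Ef (electric field) has dimensions [I^-1 L M T^-3].

Left side: [L M T^-2]
Right side: [I L M T^-1]

The two sides have different dimensions, so the equation is NOT dimensionally consistent.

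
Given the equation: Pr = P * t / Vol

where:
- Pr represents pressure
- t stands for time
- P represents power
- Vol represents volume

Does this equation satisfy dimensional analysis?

Yes

Pr (pressure) has dimensions [L^-1 M T^-2].
t (time) has dimensions [T].
P (power) has dimensions [L^2 M T^-3].
Vol (volume) has dimensions [L^3].

Left side: [L^-1 M T^-2]
Right side: [L^-1 M T^-2]

Both sides have the same dimensions, so the equation is dimensionally consistent.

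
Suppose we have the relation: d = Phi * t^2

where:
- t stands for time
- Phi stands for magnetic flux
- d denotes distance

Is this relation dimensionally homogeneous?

No

t (time) has dimensions [T].
Phi (magnetic flux) has dimensions [I^-1 L^2 M T^-2].
d (distance) has dimensions [L].

Left side: [L]
Right side: [I^-1 L^2 M]

The two sides have different dimensions, so the equation is NOT dimensionally consistent.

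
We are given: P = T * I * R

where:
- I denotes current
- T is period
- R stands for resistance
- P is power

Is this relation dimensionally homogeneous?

No

I (current) has dimensions [I].
T (period) has dimensions [T].
R (resistance) has dimensions [I^-2 L^2 M T^-3].
P (power) has dimensions [L^2 M T^-3].

Left side: [L^2 M T^-3]
Right side: [I^-1 L^2 M T^-2]

The two sides have different dimensions, so the equation is NOT dimensionally consistent.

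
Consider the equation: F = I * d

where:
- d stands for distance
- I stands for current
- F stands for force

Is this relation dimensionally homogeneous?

No

d (distance) has dimensions [L].
I (current) has dimensions [I].
F (force) has dimensions [L M T^-2].

Left side: [L M T^-2]
Right side: [I L]

The two sides have different dimensions, so the equation is NOT dimensionally consistent.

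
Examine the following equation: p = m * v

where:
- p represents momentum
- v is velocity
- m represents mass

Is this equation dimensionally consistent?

Yes

p (momentum) has dimensions [L M T^-1].
v (velocity) has dimensions [L T^-1].
m (mass) has dimensions [M].

Left side: [L M T^-1]
Right side: [L M T^-1]

Both sides have the same dimensions, so the equation is dimensionally consistent.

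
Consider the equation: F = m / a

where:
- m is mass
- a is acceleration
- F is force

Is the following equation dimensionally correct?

No

m (mass) has dimensions [M].
a (acceleration) has dimensions [L T^-2].
F (force) has dimensions [L M T^-2].

Left side: [L M T^-2]
Right side: [L^-1 M T^2]

The two sides have different dimensions, so the equation is NOT dimensionally consistent.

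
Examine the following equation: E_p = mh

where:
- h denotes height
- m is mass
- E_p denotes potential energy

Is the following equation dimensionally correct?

No

h (height) has dimensions [L].
m (mass) has dimensions [M].
E_p (potential energy) has dimensions [L^2 M T^-2].

Left side: [L^2 M T^-2]
Right side: [L M]

The two sides have different dimensions, so the equation is NOT dimensionally consistent.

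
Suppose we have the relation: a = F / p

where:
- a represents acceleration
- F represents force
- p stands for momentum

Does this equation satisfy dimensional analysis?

No

a (acceleration) has dimensions [L T^-2].
F (force) has dimensions [L M T^-2].
p (momentum) has dimensions [L M T^-1].

Left side: [L T^-2]
Right side: [T^-1]

The two sides have different dimensions, so the equation is NOT dimensionally consistent.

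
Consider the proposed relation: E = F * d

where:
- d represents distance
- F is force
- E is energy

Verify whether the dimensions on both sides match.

Yes

d (distance) has dimensions [L].
F (force) has dimensions [L M T^-2].
E (energy) has dimensions [L^2 M T^-2].

Left side: [L^2 M T^-2]
Right side: [L^2 M T^-2]

Both sides have the same dimensions, so the equation is dimensionally consistent.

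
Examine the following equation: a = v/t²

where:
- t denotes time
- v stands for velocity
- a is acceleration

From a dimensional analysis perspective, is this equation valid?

No

t (time) has dimensions [T].
v (velocity) has dimensions [L T^-1].
a (acceleration) has dimensions [L T^-2].

Left side: [L T^-2]
Right side: [L T^-3]

The two sides have different dimensions, so the equation is NOT dimensionally consistent.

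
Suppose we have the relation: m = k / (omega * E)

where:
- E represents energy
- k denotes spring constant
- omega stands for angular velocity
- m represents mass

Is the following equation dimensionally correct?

No

E (energy) has dimensions [L^2 M T^-2].
k (spring constant) has dimensions [M T^-2].
omega (angular velocity) has dimensions [T^-1].
m (mass) has dimensions [M].

Left side: [M]
Right side: [L^-2 T]

The two sides have different dimensions, so the equation is NOT dimensionally consistent.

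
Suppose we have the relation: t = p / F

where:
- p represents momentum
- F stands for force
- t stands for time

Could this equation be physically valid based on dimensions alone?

Yes

p (momentum) has dimensions [L M T^-1].
F (force) has dimensions [L M T^-2].
t (time) has dimensions [T].

Left side: [T]
Right side: [T]

Both sides have the same dimensions, so the equation is dimensionally consistent.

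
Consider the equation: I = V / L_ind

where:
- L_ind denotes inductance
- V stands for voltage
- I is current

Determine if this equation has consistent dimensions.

No

L_ind (inductance) has dimensions [I^-2 L^2 M T^-2].
V (voltage) has dimensions [I^-1 L^2 M T^-3].
I (current) has dimensions [I].

Left side: [I]
Right side: [I T^-1]

The two sides have different dimensions, so the equation is NOT dimensionally consistent.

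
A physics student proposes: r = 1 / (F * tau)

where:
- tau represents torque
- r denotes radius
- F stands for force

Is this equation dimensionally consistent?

No

tau (torque) has dimensions [L^2 M T^-2].
r (radius) has dimensions [L].
F (force) has dimensions [L M T^-2].

Left side: [L]
Right side: [L^-3 M^-2 T^4]

The two sides have different dimensions, so the equation is NOT dimensionally consistent.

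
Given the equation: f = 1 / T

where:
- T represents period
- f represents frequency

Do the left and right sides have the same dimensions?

Yes

T (period) has dimensions [T].
f (frequency) has dimensions [T^-1].

Left side: [T^-1]
Right side: [T^-1]

Both sides have the same dimensions, so the equation is dimensionally consistent.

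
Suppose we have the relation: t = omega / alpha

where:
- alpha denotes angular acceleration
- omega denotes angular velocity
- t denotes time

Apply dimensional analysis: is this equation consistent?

Yes

alpha (angular acceleration) has dimensions [T^-2].
omega (angular velocity) has dimensions [T^-1].
t (time) has dimensions [T].

Left side: [T]
Right side: [T]

Both sides have the same dimensions, so the equation is dimensionally consistent.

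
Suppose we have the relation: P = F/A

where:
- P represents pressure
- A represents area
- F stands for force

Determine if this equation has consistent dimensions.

Yes

P (pressure) has dimensions [L^-1 M T^-2].
A (area) has dimensions [L^2].
F (force) has dimensions [L M T^-2].

Left side: [L^-1 M T^-2]
Right side: [L^-1 M T^-2]

Both sides have the same dimensions, so the equation is dimensionally consistent.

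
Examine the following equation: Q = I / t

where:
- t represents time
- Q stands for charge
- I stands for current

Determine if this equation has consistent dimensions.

No

t (time) has dimensions [T].
Q (charge) has dimensions [I T].
I (current) has dimensions [I].

Left side: [I T]
Right side: [I T^-1]

The two sides have different dimensions, so the equation is NOT dimensionally consistent.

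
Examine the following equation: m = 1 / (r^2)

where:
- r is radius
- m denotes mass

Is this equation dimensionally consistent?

No

r (radius) has dimensions [L].
m (mass) has dimensions [M].

Left side: [M]
Right side: [L^-2]

The two sides have different dimensions, so the equation is NOT dimensionally consistent.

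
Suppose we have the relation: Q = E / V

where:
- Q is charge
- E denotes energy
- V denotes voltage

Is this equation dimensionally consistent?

Yes

Q (charge) has dimensions [I T].
E (energy) has dimensions [L^2 M T^-2].
V (voltage) has dimensions [I^-1 L^2 M T^-3].

Left side: [I T]
Right side: [I T]

Both sides have the same dimensions, so the equation is dimensionally consistent.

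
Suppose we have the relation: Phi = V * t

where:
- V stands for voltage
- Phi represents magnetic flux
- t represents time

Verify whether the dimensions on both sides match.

Yes

V (voltage) has dimensions [I^-1 L^2 M T^-3].
Phi (magnetic flux) has dimensions [I^-1 L^2 M T^-2].
t (time) has dimensions [T].

Left side: [I^-1 L^2 M T^-2]
Right side: [I^-1 L^2 M T^-2]

Both sides have the same dimensions, so the equation is dimensionally consistent.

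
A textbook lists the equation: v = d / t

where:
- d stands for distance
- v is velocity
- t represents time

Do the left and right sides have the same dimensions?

Yes

d (distance) has dimensions [L].
v (velocity) has dimensions [L T^-1].
t (time) has dimensions [T].

Left side: [L T^-1]
Right side: [L T^-1]

Both sides have the same dimensions, so the equation is dimensionally consistent.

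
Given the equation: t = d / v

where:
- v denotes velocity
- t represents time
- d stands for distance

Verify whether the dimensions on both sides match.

Yes

v (velocity) has dimensions [L T^-1].
t (time) has dimensions [T].
d (distance) has dimensions [L].

Left side: [T]
Right side: [T]

Both sides have the same dimensions, so the equation is dimensionally consistent.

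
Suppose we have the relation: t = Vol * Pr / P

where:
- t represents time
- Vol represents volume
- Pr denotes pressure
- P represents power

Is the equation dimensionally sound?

Yes

t (time) has dimensions [T].
Vol (volume) has dimensions [L^3].
Pr (pressure) has dimensions [L^-1 M T^-2].
P (power) has dimensions [L^2 M T^-3].

Left side: [T]
Right side: [T]

Both sides have the same dimensions, so the equation is dimensionally consistent.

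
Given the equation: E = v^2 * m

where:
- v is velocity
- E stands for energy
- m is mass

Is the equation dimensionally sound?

Yes

v (velocity) has dimensions [L T^-1].
E (energy) has dimensions [L^2 M T^-2].
m (mass) has dimensions [M].

Left side: [L^2 M T^-2]
Right side: [L^2 M T^-2]

Both sides have the same dimensions, so the equation is dimensionally consistent.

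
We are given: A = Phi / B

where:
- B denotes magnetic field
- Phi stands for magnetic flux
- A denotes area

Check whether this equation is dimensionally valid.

Yes

B (magnetic field) has dimensions [I^-1 M T^-2].
Phi (magnetic flux) has dimensions [I^-1 L^2 M T^-2].
A (area) has dimensions [L^2].

Left side: [L^2]
Right side: [L^2]

Both sides have the same dimensions, so the equation is dimensionally consistent.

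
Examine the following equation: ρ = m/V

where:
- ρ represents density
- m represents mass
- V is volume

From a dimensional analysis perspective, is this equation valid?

Yes

ρ (density) has dimensions [L^-3 M].
m (mass) has dimensions [M].
V (volume) has dimensions [L^3].

Left side: [L^-3 M]
Right side: [L^-3 M]

Both sides have the same dimensions, so the equation is dimensionally consistent.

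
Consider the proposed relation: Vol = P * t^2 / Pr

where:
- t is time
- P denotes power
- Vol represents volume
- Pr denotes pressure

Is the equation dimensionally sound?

No

t (time) has dimensions [T].
P (power) has dimensions [L^2 M T^-3].
Vol (volume) has dimensions [L^3].
Pr (pressure) has dimensions [L^-1 M T^-2].

Left side: [L^3]
Right side: [L^3 T]

The two sides have different dimensions, so the equation is NOT dimensionally consistent.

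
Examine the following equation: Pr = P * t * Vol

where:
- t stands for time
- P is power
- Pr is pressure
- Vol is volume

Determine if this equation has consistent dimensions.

No

t (time) has dimensions [T].
P (power) has dimensions [L^2 M T^-3].
Pr (pressure) has dimensions [L^-1 M T^-2].
Vol (volume) has dimensions [L^3].

Left side: [L^-1 M T^-2]
Right side: [L^5 M T^-2]

The two sides have different dimensions, so the equation is NOT dimensionally consistent.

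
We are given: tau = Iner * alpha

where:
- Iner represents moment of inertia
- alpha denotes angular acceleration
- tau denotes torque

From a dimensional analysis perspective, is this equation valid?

Yes

Iner (moment of inertia) has dimensions [L^2 M].
alpha (angular acceleration) has dimensions [T^-2].
tau (torque) has dimensions [L^2 M T^-2].

Left side: [L^2 M T^-2]
Right side: [L^2 M T^-2]

Both sides have the same dimensions, so the equation is dimensionally consistent.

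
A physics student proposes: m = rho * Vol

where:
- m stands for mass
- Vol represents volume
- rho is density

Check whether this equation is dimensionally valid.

Yes

m (mass) has dimensions [M].
Vol (volume) has dimensions [L^3].
rho (density) has dimensions [L^-3 M].

Left side: [M]
Right side: [M]

Both sides have the same dimensions, so the equation is dimensionally consistent.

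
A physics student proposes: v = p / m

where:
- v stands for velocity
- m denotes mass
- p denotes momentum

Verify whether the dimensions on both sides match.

Yes

v (velocity) has dimensions [L T^-1].
m (mass) has dimensions [M].
p (momentum) has dimensions [L M T^-1].

Left side: [L T^-1]
Right side: [L T^-1]

Both sides have the same dimensions, so the equation is dimensionally consistent.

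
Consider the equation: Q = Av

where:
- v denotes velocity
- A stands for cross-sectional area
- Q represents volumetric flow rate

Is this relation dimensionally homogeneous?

Yes

v (velocity) has dimensions [L T^-1].
A (cross-sectional area) has dimensions [L^2].
Q (volumetric flow rate) has dimensions [L^3 T^-1].

Left side: [L^3 T^-1]
Right side: [L^3 T^-1]

Both sides have the same dimensions, so the equation is dimensionally consistent.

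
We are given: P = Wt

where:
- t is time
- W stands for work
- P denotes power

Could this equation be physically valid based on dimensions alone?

No

t (time) has dimensions [T].
W (work) has dimensions [L^2 M T^-2].
P (power) has dimensions [L^2 M T^-3].

Left side: [L^2 M T^-3]
Right side: [L^2 M T^-1]

The two sides have different dimensions, so the equation is NOT dimensionally consistent.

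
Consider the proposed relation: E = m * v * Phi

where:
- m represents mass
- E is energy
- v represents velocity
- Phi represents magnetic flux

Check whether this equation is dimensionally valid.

No

m (mass) has dimensions [M].
E (energy) has dimensions [L^2 M T^-2].
v (velocity) has dimensions [L T^-1].
Phi (magnetic flux) has dimensions [I^-1 L^2 M T^-2].

Left side: [L^2 M T^-2]
Right side: [I^-1 L^3 M^2 T^-3]

The two sides have different dimensions, so the equation is NOT dimensionally consistent.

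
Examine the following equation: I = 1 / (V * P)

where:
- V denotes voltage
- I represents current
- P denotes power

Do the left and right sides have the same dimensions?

No

V (voltage) has dimensions [I^-1 L^2 M T^-3].
I (current) has dimensions [I].
P (power) has dimensions [L^2 M T^-3].

Left side: [I]
Right side: [I L^-4 M^-2 T^6]

The two sides have different dimensions, so the equation is NOT dimensionally consistent.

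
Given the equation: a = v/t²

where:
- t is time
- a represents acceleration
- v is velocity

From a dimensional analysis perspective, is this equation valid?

No

t (time) has dimensions [T].
a (acceleration) has dimensions [L T^-2].
v (velocity) has dimensions [L T^-1].

Left side: [L T^-2]
Right side: [L T^-3]

The two sides have different dimensions, so the equation is NOT dimensionally consistent.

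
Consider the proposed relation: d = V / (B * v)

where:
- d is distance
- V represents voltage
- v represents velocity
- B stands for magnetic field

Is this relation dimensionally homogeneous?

Yes

d (distance) has dimensions [L].
V (voltage) has dimensions [I^-1 L^2 M T^-3].
v (velocity) has dimensions [L T^-1].
B (magnetic field) has dimensions [I^-1 M T^-2].

Left side: [L]
Right side: [L]

Both sides have the same dimensions, so the equation is dimensionally consistent.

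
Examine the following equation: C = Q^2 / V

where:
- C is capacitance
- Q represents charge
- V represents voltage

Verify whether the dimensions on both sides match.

No

C (capacitance) has dimensions [I^2 L^-2 M^-1 T^4].
Q (charge) has dimensions [I T].
V (voltage) has dimensions [I^-1 L^2 M T^-3].

Left side: [I^2 L^-2 M^-1 T^4]
Right side: [I^3 L^-2 M^-1 T^5]

The two sides have different dimensions, so the equation is NOT dimensionally consistent.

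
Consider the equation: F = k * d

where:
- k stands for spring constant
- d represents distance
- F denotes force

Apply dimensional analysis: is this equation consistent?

Yes

k (spring constant) has dimensions [M T^-2].
d (distance) has dimensions [L].
F (force) has dimensions [L M T^-2].

Left side: [L M T^-2]
Right side: [L M T^-2]

Both sides have the same dimensions, so the equation is dimensionally consistent.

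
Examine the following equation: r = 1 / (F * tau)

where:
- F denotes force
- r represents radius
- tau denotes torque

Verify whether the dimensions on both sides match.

No

F (force) has dimensions [L M T^-2].
r (radius) has dimensions [L].
tau (torque) has dimensions [L^2 M T^-2].

Left side: [L]
Right side: [L^-3 M^-2 T^4]

The two sides have different dimensions, so the equation is NOT dimensionally consistent.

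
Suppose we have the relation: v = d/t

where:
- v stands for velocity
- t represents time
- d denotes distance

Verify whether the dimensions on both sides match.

Yes

v (velocity) has dimensions [L T^-1].
t (time) has dimensions [T].
d (distance) has dimensions [L].

Left side: [L T^-1]
Right side: [L T^-1]

Both sides have the same dimensions, so the equation is dimensionally consistent.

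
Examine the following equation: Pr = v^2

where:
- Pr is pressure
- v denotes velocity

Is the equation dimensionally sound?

No

Pr (pressure) has dimensions [L^-1 M T^-2].
v (velocity) has dimensions [L T^-1].

Left side: [L^-1 M T^-2]
Right side: [L^2 T^-2]

The two sides have different dimensions, so the equation is NOT dimensionally consistent.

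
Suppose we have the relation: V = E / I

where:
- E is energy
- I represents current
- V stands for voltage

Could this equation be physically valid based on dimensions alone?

No

E (energy) has dimensions [L^2 M T^-2].
I (current) has dimensions [I].
V (voltage) has dimensions [I^-1 L^2 M T^-3].

Left side: [I^-1 L^2 M T^-3]
Right side: [I^-1 L^2 M T^-2]

The two sides have different dimensions, so the equation is NOT dimensionally consistent.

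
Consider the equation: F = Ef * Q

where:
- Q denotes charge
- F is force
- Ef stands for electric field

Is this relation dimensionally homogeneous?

Yes

Q (charge) has dimensions [I T].
F (force) has dimensions [L M T^-2].
Ef (electric field) has dimensions [I^-1 L M T^-3].

Left side: [L M T^-2]
Right side: [L M T^-2]

Both sides have the same dimensions, so the equation is dimensionally consistent.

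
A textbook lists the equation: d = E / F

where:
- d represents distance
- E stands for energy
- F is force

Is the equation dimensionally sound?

Yes

d (distance) has dimensions [L].
E (energy) has dimensions [L^2 M T^-2].
F (force) has dimensions [L M T^-2].

Left side: [L]
Right side: [L]

Both sides have the same dimensions, so the equation is dimensionally consistent.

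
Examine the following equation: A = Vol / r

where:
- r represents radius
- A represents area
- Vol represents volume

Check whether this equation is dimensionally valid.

Yes

r (radius) has dimensions [L].
A (area) has dimensions [L^2].
Vol (volume) has dimensions [L^3].

Left side: [L^2]
Right side: [L^2]

Both sides have the same dimensions, so the equation is dimensionally consistent.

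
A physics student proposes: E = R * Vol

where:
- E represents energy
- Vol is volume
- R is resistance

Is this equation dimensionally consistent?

No

E (energy) has dimensions [L^2 M T^-2].
Vol (volume) has dimensions [L^3].
R (resistance) has dimensions [I^-2 L^2 M T^-3].

Left side: [L^2 M T^-2]
Right side: [I^-2 L^5 M T^-3]

The two sides have different dimensions, so the equation is NOT dimensionally consistent.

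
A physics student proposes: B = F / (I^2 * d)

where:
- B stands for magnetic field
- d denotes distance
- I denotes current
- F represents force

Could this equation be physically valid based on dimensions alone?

No

B (magnetic field) has dimensions [I^-1 M T^-2].
d (distance) has dimensions [L].
I (current) has dimensions [I].
F (force) has dimensions [L M T^-2].

Left side: [I^-1 M T^-2]
Right side: [I^-2 M T^-2]

The two sides have different dimensions, so the equation is NOT dimensionally consistent.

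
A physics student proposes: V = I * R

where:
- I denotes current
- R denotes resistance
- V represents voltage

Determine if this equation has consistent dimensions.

Yes

I (current) has dimensions [I].
R (resistance) has dimensions [I^-2 L^2 M T^-3].
V (voltage) has dimensions [I^-1 L^2 M T^-3].

Left side: [I^-1 L^2 M T^-3]
Right side: [I^-1 L^2 M T^-3]

Both sides have the same dimensions, so the equation is dimensionally consistent.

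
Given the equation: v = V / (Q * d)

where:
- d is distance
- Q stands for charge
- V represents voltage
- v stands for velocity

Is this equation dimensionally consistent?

No

d (distance) has dimensions [L].
Q (charge) has dimensions [I T].
V (voltage) has dimensions [I^-1 L^2 M T^-3].
v (velocity) has dimensions [L T^-1].

Left side: [L T^-1]
Right side: [I^-2 L M T^-4]

The two sides have different dimensions, so the equation is NOT dimensionally consistent.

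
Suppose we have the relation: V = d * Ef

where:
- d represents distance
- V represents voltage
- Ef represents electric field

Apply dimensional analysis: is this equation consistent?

Yes

d (distance) has dimensions [L].
V (voltage) has dimensions [I^-1 L^2 M T^-3].
Ef (electric field) has dimensions [I^-1 L M T^-3].

Left side: [I^-1 L^2 M T^-3]
Right side: [I^-1 L^2 M T^-3]

Both sides have the same dimensions, so the equation is dimensionally consistent.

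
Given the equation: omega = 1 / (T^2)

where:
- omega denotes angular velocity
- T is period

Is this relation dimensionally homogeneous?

No

omega (angular velocity) has dimensions [T^-1].
T (period) has dimensions [T].

Left side: [T^-1]
Right side: [T^-2]

The two sides have different dimensions, so the equation is NOT dimensionally consistent.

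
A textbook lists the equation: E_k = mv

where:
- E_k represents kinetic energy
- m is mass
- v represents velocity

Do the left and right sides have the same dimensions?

No

E_k (kinetic energy) has dimensions [L^2 M T^-2].
m (mass) has dimensions [M].
v (velocity) has dimensions [L T^-1].

Left side: [L^2 M T^-2]
Right side: [L M T^-1]

The two sides have different dimensions, so the equation is NOT dimensionally consistent.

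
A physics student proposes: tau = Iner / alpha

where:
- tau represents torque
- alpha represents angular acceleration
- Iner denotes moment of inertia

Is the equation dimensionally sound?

No

tau (torque) has dimensions [L^2 M T^-2].
alpha (angular acceleration) has dimensions [T^-2].
Iner (moment of inertia) has dimensions [L^2 M].

Left side: [L^2 M T^-2]
Right side: [L^2 M T^2]

The two sides have different dimensions, so the equation is NOT dimensionally consistent.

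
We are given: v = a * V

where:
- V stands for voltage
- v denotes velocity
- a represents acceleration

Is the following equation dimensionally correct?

No

V (voltage) has dimensions [I^-1 L^2 M T^-3].
v (velocity) has dimensions [L T^-1].
a (acceleration) has dimensions [L T^-2].

Left side: [L T^-1]
Right side: [I^-1 L^3 M T^-5]

The two sides have different dimensions, so the equation is NOT dimensionally consistent.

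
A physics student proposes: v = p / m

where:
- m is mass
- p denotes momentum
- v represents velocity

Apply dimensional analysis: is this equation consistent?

Yes

m (mass) has dimensions [M].
p (momentum) has dimensions [L M T^-1].
v (velocity) has dimensions [L T^-1].

Left side: [L T^-1]
Right side: [L T^-1]

Both sides have the same dimensions, so the equation is dimensionally consistent.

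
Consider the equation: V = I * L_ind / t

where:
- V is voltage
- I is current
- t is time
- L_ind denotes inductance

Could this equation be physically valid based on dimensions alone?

Yes

V (voltage) has dimensions [I^-1 L^2 M T^-3].
I (current) has dimensions [I].
t (time) has dimensions [T].
L_ind (inductance) has dimensions [I^-2 L^2 M T^-2].

Left side: [I^-1 L^2 M T^-3]
Right side: [I^-1 L^2 M T^-3]

Both sides have the same dimensions, so the equation is dimensionally consistent.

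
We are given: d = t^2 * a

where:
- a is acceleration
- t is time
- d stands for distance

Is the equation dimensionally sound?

Yes

a (acceleration) has dimensions [L T^-2].
t (time) has dimensions [T].
d (distance) has dimensions [L].

Left side: [L]
Right side: [L]

Both sides have the same dimensions, so the equation is dimensionally consistent.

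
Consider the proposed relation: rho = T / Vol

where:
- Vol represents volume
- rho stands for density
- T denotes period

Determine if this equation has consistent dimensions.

No

Vol (volume) has dimensions [L^3].
rho (density) has dimensions [L^-3 M].
T (period) has dimensions [T].

Left side: [L^-3 M]
Right side: [L^-3 T]

The two sides have different dimensions, so the equation is NOT dimensionally consistent.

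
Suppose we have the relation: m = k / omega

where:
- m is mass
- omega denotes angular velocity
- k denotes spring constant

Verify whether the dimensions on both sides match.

No

m (mass) has dimensions [M].
omega (angular velocity) has dimensions [T^-1].
k (spring constant) has dimensions [M T^-2].

Left side: [M]
Right side: [M T^-1]

The two sides have different dimensions, so the equation is NOT dimensionally consistent.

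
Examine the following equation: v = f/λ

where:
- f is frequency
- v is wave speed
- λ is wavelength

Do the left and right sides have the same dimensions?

No

f (frequency) has dimensions [T^-1].
v (wave speed) has dimensions [L T^-1].
λ (wavelength) has dimensions [L].

Left side: [L T^-1]
Right side: [L^-1 T^-1]

The two sides have different dimensions, so the equation is NOT dimensionally consistent.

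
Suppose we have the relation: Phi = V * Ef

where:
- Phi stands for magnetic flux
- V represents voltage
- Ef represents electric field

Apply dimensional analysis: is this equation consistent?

No

Phi (magnetic flux) has dimensions [I^-1 L^2 M T^-2].
V (voltage) has dimensions [I^-1 L^2 M T^-3].
Ef (electric field) has dimensions [I^-1 L M T^-3].

Left side: [I^-1 L^2 M T^-2]
Right side: [I^-2 L^3 M^2 T^-6]

The two sides have different dimensions, so the equation is NOT dimensionally consistent.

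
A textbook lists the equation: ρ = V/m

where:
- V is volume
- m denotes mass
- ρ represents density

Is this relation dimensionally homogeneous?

No

V (volume) has dimensions [L^3].
m (mass) has dimensions [M].
ρ (density) has dimensions [L^-3 M].

Left side: [L^-3 M]
Right side: [L^3 M^-1]

The two sides have different dimensions, so the equation is NOT dimensionally consistent.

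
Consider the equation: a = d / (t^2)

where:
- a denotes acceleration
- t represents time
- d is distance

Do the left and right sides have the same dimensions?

Yes

a (acceleration) has dimensions [L T^-2].
t (time) has dimensions [T].
d (distance) has dimensions [L].

Left side: [L T^-2]
Right side: [L T^-2]

Both sides have the same dimensions, so the equation is dimensionally consistent.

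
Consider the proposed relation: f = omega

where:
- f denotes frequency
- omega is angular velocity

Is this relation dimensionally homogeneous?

Yes

f (frequency) has dimensions [T^-1].
omega (angular velocity) has dimensions [T^-1].

Left side: [T^-1]
Right side: [T^-1]

Both sides have the same dimensions, so the equation is dimensionally consistent.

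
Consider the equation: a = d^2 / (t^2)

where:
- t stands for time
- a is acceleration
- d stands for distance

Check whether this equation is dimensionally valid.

No

t (time) has dimensions [T].
a (acceleration) has dimensions [L T^-2].
d (distance) has dimensions [L].

Left side: [L T^-2]
Right side: [L^2 T^-2]

The two sides have different dimensions, so the equation is NOT dimensionally consistent.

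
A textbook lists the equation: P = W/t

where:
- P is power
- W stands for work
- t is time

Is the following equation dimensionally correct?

Yes

P (power) has dimensions [L^2 M T^-3].
W (work) has dimensions [L^2 M T^-2].
t (time) has dimensions [T].

Left side: [L^2 M T^-3]
Right side: [L^2 M T^-3]

Both sides have the same dimensions, so the equation is dimensionally consistent.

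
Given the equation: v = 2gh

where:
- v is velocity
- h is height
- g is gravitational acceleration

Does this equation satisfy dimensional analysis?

No

v (velocity) has dimensions [L T^-1].
h (height) has dimensions [L].
g (gravitational acceleration) has dimensions [L T^-2].

Left side: [L T^-1]
Right side: [L^2 T^-2]

The two sides have different dimensions, so the equation is NOT dimensionally consistent.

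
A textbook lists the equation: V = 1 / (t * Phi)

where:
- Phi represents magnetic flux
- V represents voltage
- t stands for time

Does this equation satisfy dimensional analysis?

No

Phi (magnetic flux) has dimensions [I^-1 L^2 M T^-2].
V (voltage) has dimensions [I^-1 L^2 M T^-3].
t (time) has dimensions [T].

Left side: [I^-1 L^2 M T^-3]
Right side: [I L^-2 M^-1 T]

The two sides have different dimensions, so the equation is NOT dimensionally consistent.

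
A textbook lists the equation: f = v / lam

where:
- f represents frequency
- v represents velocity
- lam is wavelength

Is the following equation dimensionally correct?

Yes

f (frequency) has dimensions [T^-1].
v (velocity) has dimensions [L T^-1].
lam (wavelength) has dimensions [L].

Left side: [T^-1]
Right side: [T^-1]

Both sides have the same dimensions, so the equation is dimensionally consistent.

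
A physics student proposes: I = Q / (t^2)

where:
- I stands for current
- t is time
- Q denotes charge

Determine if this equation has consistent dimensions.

No

I (current) has dimensions [I].
t (time) has dimensions [T].
Q (charge) has dimensions [I T].

Left side: [I]
Right side: [I T^-1]

The two sides have different dimensions, so the equation is NOT dimensionally consistent.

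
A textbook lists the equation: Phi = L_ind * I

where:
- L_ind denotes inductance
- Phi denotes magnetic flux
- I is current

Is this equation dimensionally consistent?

Yes

L_ind (inductance) has dimensions [I^-2 L^2 M T^-2].
Phi (magnetic flux) has dimensions [I^-1 L^2 M T^-2].
I (current) has dimensions [I].

Left side: [I^-1 L^2 M T^-2]
Right side: [I^-1 L^2 M T^-2]

Both sides have the same dimensions, so the equation is dimensionally consistent.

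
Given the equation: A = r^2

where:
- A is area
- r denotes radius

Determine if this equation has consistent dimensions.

Yes

A (area) has dimensions [L^2].
r (radius) has dimensions [L].

Left side: [L^2]
Right side: [L^2]

Both sides have the same dimensions, so the equation is dimensionally consistent.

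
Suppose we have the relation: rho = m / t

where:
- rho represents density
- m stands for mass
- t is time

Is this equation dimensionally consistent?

No

rho (density) has dimensions [L^-3 M].
m (mass) has dimensions [M].
t (time) has dimensions [T].

Left side: [L^-3 M]
Right side: [M T^-1]

The two sides have different dimensions, so the equation is NOT dimensionally consistent.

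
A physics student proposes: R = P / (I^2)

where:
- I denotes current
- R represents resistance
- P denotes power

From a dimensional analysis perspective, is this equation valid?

Yes

I (current) has dimensions [I].
R (resistance) has dimensions [I^-2 L^2 M T^-3].
P (power) has dimensions [L^2 M T^-3].

Left side: [I^-2 L^2 M T^-3]
Right side: [I^-2 L^2 M T^-3]

Both sides have the same dimensions, so the equation is dimensionally consistent.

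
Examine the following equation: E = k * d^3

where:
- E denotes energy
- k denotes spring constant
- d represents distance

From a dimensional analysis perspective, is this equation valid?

No

E (energy) has dimensions [L^2 M T^-2].
k (spring constant) has dimensions [M T^-2].
d (distance) has dimensions [L].

Left side: [L^2 M T^-2]
Right side: [L^3 M T^-2]

The two sides have different dimensions, so the equation is NOT dimensionally consistent.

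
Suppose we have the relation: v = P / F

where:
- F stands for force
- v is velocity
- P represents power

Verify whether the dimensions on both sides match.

Yes

F (force) has dimensions [L M T^-2].
v (velocity) has dimensions [L T^-1].
P (power) has dimensions [L^2 M T^-3].

Left side: [L T^-1]
Right side: [L T^-1]

Both sides have the same dimensions, so the equation is dimensionally consistent.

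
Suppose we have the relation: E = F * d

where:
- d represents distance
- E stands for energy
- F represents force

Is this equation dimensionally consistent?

Yes

d (distance) has dimensions [L].
E (energy) has dimensions [L^2 M T^-2].
F (force) has dimensions [L M T^-2].

Left side: [L^2 M T^-2]
Right side: [L^2 M T^-2]

Both sides have the same dimensions, so the equation is dimensionally consistent.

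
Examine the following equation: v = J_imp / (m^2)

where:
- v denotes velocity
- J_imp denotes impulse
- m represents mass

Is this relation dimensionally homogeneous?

No

v (velocity) has dimensions [L T^-1].
J_imp (impulse) has dimensions [L M T^-1].
m (mass) has dimensions [M].

Left side: [L T^-1]
Right side: [L M^-1 T^-1]

The two sides have different dimensions, so the equation is NOT dimensionally consistent.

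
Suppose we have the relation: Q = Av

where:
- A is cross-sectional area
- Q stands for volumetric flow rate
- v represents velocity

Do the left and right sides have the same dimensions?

Yes

A (cross-sectional area) has dimensions [L^2].
Q (volumetric flow rate) has dimensions [L^3 T^-1].
v (velocity) has dimensions [L T^-1].

Left side: [L^3 T^-1]
Right side: [L^3 T^-1]

Both sides have the same dimensions, so the equation is dimensionally consistent.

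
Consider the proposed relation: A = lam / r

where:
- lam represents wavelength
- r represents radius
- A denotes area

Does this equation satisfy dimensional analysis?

No

lam (wavelength) has dimensions [L].
r (radius) has dimensions [L].
A (area) has dimensions [L^2].

Left side: [L^2]
Right side: [dimensionless]

The two sides have different dimensions, so the equation is NOT dimensionally consistent.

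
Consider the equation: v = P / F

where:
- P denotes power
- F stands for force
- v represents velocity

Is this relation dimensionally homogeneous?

Yes

P (power) has dimensions [L^2 M T^-3].
F (force) has dimensions [L M T^-2].
v (velocity) has dimensions [L T^-1].

Left side: [L T^-1]
Right side: [L T^-1]

Both sides have the same dimensions, so the equation is dimensionally consistent.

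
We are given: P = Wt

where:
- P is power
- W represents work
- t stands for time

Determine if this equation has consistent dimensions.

No

P (power) has dimensions [L^2 M T^-3].
W (work) has dimensions [L^2 M T^-2].
t (time) has dimensions [T].

Left side: [L^2 M T^-3]
Right side: [L^2 M T^-1]

The two sides have different dimensions, so the equation is NOT dimensionally consistent.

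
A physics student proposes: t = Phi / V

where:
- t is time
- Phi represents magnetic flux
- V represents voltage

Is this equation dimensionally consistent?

Yes

t (time) has dimensions [T].
Phi (magnetic flux) has dimensions [I^-1 L^2 M T^-2].
V (voltage) has dimensions [I^-1 L^2 M T^-3].

Left side: [T]
Right side: [T]

Both sides have the same dimensions, so the equation is dimensionally consistent.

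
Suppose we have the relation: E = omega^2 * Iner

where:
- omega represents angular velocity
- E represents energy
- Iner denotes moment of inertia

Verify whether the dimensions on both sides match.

Yes

omega (angular velocity) has dimensions [T^-1].
E (energy) has dimensions [L^2 M T^-2].
Iner (moment of inertia) has dimensions [L^2 M].

Left side: [L^2 M T^-2]
Right side: [L^2 M T^-2]

Both sides have the same dimensions, so the equation is dimensionally consistent.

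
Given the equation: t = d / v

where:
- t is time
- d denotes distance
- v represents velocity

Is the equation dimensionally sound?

Yes

t (time) has dimensions [T].
d (distance) has dimensions [L].
v (velocity) has dimensions [L T^-1].

Left side: [T]
Right side: [T]

Both sides have the same dimensions, so the equation is dimensionally consistent.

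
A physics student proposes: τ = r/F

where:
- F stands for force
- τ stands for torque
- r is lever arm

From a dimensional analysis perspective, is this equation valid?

No

F (force) has dimensions [L M T^-2].
τ (torque) has dimensions [L^2 M T^-2].
r (lever arm) has dimensions [L].

Left side: [L^2 M T^-2]
Right side: [M^-1 T^2]

The two sides have different dimensions, so the equation is NOT dimensionally consistent.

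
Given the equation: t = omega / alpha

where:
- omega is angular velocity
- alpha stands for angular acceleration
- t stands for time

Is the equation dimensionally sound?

Yes

omega (angular velocity) has dimensions [T^-1].
alpha (angular acceleration) has dimensions [T^-2].
t (time) has dimensions [T].

Left side: [T]
Right side: [T]

Both sides have the same dimensions, so the equation is dimensionally consistent.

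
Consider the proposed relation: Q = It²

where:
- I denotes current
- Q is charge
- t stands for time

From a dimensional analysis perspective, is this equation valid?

No

I (current) has dimensions [I].
Q (charge) has dimensions [I T].
t (time) has dimensions [T].

Left side: [I T]
Right side: [I T^2]

The two sides have different dimensions, so the equation is NOT dimensionally consistent.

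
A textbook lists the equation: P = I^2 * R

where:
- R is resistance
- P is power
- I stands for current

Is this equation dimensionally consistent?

Yes

R (resistance) has dimensions [I^-2 L^2 M T^-3].
P (power) has dimensions [L^2 M T^-3].
I (current) has dimensions [I].

Left side: [L^2 M T^-3]
Right side: [L^2 M T^-3]

Both sides have the same dimensions, so the equation is dimensionally consistent.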